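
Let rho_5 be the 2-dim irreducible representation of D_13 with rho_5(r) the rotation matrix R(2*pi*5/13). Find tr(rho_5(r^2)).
chi_{rho_5}(r^2) = 2*cos(2*pi*5*2/13) = 2*cos(6*pi/13)

Solution. rho_5(r^2) is rotation by angle 2*pi*5*2/13, whose trace is 2*cos(2*pi*5*2/13) = 2*cos(6*pi/13).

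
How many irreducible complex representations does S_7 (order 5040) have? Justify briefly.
15

Details: The number of irreducible complex representations of a finite group equals its number of conjugacy classes. Conjugacy classes in S_7 correspond to cycle types, i.e. partitions of 7; there are p(7) = 15 of them, so S_7 (order 5040) has exactly 15 irreducible complex representations.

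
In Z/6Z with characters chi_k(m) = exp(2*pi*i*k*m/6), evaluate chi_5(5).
chi_5(5) = zeta_6^25 = exp(I*pi/3)

Derivation: chi_5(5) = zeta_6^(5*5) = zeta_6^25. Since zeta_6^6 = 1, this equals zeta_6^1 = exp(2*pi*i*1/6) = exp(I*pi/3).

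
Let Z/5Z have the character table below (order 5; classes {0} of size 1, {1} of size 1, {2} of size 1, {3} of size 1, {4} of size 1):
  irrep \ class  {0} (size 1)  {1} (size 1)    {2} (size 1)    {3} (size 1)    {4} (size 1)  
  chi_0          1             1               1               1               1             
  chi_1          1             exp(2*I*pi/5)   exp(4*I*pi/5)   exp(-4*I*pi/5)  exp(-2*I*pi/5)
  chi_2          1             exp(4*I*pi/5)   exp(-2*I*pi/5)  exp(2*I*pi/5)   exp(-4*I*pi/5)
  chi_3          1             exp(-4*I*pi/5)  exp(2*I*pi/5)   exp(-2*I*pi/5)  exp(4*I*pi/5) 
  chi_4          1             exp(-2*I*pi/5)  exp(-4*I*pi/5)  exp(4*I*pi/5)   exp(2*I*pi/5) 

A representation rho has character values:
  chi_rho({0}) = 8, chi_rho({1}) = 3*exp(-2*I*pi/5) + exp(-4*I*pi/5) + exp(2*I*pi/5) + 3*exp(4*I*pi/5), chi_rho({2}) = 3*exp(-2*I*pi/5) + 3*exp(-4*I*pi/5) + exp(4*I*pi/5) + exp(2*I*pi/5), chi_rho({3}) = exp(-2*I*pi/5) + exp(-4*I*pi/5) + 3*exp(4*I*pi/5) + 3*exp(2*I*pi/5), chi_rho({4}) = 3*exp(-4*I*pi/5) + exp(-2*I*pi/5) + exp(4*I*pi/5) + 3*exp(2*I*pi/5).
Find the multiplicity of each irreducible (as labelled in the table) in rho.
Multiplicities: chi_0: 0, chi_1: 1, chi_2: 3, chi_3: 1, chi_4: 3.

Why: Use <chi_rho, chi> = (1/|G|) sum_C |C| * chi_rho(C) * conj(chi(C)) with |G| = 5 for each irreducible chi in the table:
  <chi_rho, chi_0> = (1/5)[1*(8)*conj(1) + 1*(3*exp(-2*I*pi/5) + exp(-4*I*pi/5) + exp(2*I*pi/5) + 3*exp(4*I*pi/5))*conj(1) + 1*(3*exp(-2*I*pi/5) + 3*exp(-4*I*pi/5) + exp(4*I*pi/5) + exp(2*I*pi/5))*conj(1) + 1*(exp(-2*I*pi/5) + exp(-4*I*pi/5) + 3*exp(4*I*pi/5) + 3*exp(2*I*pi/5))*conj(1) + 1*(3*exp(-4*I*pi/5) + exp(-2*I*pi/5) + exp(4*I*pi/5) + 3*exp(2*I*pi/5))*conj(1)]
      = (1/5)[(8) + (3*exp(-2*I*pi/5) + exp(-4*I*pi/5) + exp(2*I*pi/5) + 3*exp(4*I*pi/5)) + (3*exp(-2*I*pi/5) + 3*exp(-4*I*pi/5) + exp(4*I*pi/5) + exp(2*I*pi/5)) + (exp(-2*I*pi/5) + exp(-4*I*pi/5) + 3*exp(4*I*pi/5) + 3*exp(2*I*pi/5)) + (3*exp(-4*I*pi/5) + exp(-2*I*pi/5) + exp(4*I*pi/5) + 3*exp(2*I*pi/5))] = 0/5 = 0
  <chi_rho, chi_1> = (1/5)[1*(8)*conj(1) + 1*(3*exp(-2*I*pi/5) + exp(-4*I*pi/5) + exp(2*I*pi/5) + 3*exp(4*I*pi/5))*conj(exp(2*I*pi/5)) + 1*(3*exp(-2*I*pi/5) + 3*exp(-4*I*pi/5) + exp(4*I*pi/5) + exp(2*I*pi/5))*conj(exp(4*I*pi/5)) + 1*(exp(-2*I*pi/5) + exp(-4*I*pi/5) + 3*exp(4*I*pi/5) + 3*exp(2*I*pi/5))*conj(exp(-4*I*pi/5)) + 1*(3*exp(-4*I*pi/5) + exp(-2*I*pi/5) + exp(4*I*pi/5) + 3*exp(2*I*pi/5))*conj(exp(-2*I*pi/5))]
      = (1/5)[(8) + (1 + 3*exp(-4*I*pi/5) + exp(4*I*pi/5) + 3*exp(2*I*pi/5)) + (1 + exp(-2*I*pi/5) + 3*exp(4*I*pi/5) + 3*exp(2*I*pi/5)) + (1 + 3*exp(-2*I*pi/5) + 3*exp(-4*I*pi/5) + exp(2*I*pi/5)) + (1 + 3*exp(-2*I*pi/5) + exp(-4*I*pi/5) + 3*exp(4*I*pi/5))] = 5/5 = 1
  <chi_rho, chi_2> = (1/5)[1*(8)*conj(1) + 1*(3*exp(-2*I*pi/5) + exp(-4*I*pi/5) + exp(2*I*pi/5) + 3*exp(4*I*pi/5))*conj(exp(4*I*pi/5)) + 1*(3*exp(-2*I*pi/5) + 3*exp(-4*I*pi/5) + exp(4*I*pi/5) + exp(2*I*pi/5))*conj(exp(-2*I*pi/5)) + 1*(exp(-2*I*pi/5) + exp(-4*I*pi/5) + 3*exp(4*I*pi/5) + 3*exp(2*I*pi/5))*conj(exp(2*I*pi/5)) + 1*(3*exp(-4*I*pi/5) + exp(-2*I*pi/5) + exp(4*I*pi/5) + 3*exp(2*I*pi/5))*conj(exp(-4*I*pi/5))]
      = (1/5)[(8) + (3 + exp(-2*I*pi/5) + exp(2*I*pi/5) + 3*exp(4*I*pi/5)) + (3 + 3*exp(-2*I*pi/5) + exp(-4*I*pi/5) + exp(4*I*pi/5)) + (3 + exp(-4*I*pi/5) + exp(4*I*pi/5) + 3*exp(2*I*pi/5)) + (3 + 3*exp(-4*I*pi/5) + exp(-2*I*pi/5) + exp(2*I*pi/5))] = 15/5 = 3
  <chi_rho, chi_3> = (1/5)[1*(8)*conj(1) + 1*(3*exp(-2*I*pi/5) + exp(-4*I*pi/5) + exp(2*I*pi/5) + 3*exp(4*I*pi/5))*conj(exp(-4*I*pi/5)) + 1*(3*exp(-2*I*pi/5) + 3*exp(-4*I*pi/5) + exp(4*I*pi/5) + exp(2*I*pi/5))*conj(exp(2*I*pi/5)) + 1*(exp(-2*I*pi/5) + exp(-4*I*pi/5) + 3*exp(4*I*pi/5) + 3*exp(2*I*pi/5))*conj(exp(-2*I*pi/5)) + 1*(3*exp(-4*I*pi/5) + exp(-2*I*pi/5) + exp(4*I*pi/5) + 3*exp(2*I*pi/5))*conj(exp(4*I*pi/5))]
      = (1/5)[(8) + (1 + 3*exp(-2*I*pi/5) + exp(-4*I*pi/5) + 3*exp(2*I*pi/5)) + (1 + 3*exp(-4*I*pi/5) + exp(2*I*pi/5) + 3*exp(4*I*pi/5)) + (1 + 3*exp(-4*I*pi/5) + exp(-2*I*pi/5) + 3*exp(4*I*pi/5)) + (1 + 3*exp(-2*I*pi/5) + exp(4*I*pi/5) + 3*exp(2*I*pi/5))] = 5/5 = 1
  <chi_rho, chi_4> = (1/5)[1*(8)*conj(1) + 1*(3*exp(-2*I*pi/5) + exp(-4*I*pi/5) + exp(2*I*pi/5) + 3*exp(4*I*pi/5))*conj(exp(-2*I*pi/5)) + 1*(3*exp(-2*I*pi/5) + 3*exp(-4*I*pi/5) + exp(4*I*pi/5) + exp(2*I*pi/5))*conj(exp(-4*I*pi/5)) + 1*(exp(-2*I*pi/5) + exp(-4*I*pi/5) + 3*exp(4*I*pi/5) + 3*exp(2*I*pi/5))*conj(exp(4*I*pi/5)) + 1*(3*exp(-4*I*pi/5) + exp(-2*I*pi/5) + exp(4*I*pi/5) + 3*exp(2*I*pi/5))*conj(exp(2*I*pi/5))]
      = (1/5)[(8) + (3 + 3*exp(-4*I*pi/5) + exp(-2*I*pi/5) + exp(4*I*pi/5)) + (3 + exp(-2*I*pi/5) + exp(-4*I*pi/5) + 3*exp(2*I*pi/5)) + (3 + 3*exp(-2*I*pi/5) + exp(4*I*pi/5) + exp(2*I*pi/5)) + (3 + exp(-4*I*pi/5) + exp(2*I*pi/5) + 3*exp(4*I*pi/5))] = 15/5 = 3
(Exp terms are combined using exp(i*s)*conj(exp(i*t)) = exp(i*(s-t)), and sums of them are collapsed using the identity that for every m > 1 the m distinct m-th roots of unity sum to 0, e.g. 1 + exp(2*I*pi/3) + exp(-2*I*pi/3) = 0.)
Dimension check: dim(rho) = sum (mult * dim) = 0*1 + 1*1 + 3*1 + 1*1 + 3*1 = 8 = chi_rho(e) = 8.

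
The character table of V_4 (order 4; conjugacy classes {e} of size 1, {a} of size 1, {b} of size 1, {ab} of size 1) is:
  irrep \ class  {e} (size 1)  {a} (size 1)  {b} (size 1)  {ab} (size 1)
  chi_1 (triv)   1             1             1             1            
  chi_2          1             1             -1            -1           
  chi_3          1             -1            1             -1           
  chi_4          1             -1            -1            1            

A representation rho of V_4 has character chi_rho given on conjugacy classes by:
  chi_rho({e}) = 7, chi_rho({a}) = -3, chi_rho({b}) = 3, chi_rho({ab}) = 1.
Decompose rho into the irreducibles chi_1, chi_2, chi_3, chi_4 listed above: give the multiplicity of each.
Multiplicities: chi_1: 2, chi_2: 0, chi_3: 3, chi_4: 2.

Derivation: Use <chi_rho, chi> = (1/|G|) sum_C |C| * chi_rho(C) * conj(chi(C)) with |G| = 4 for each irreducible chi in the table:
  <chi_rho, chi_1> = (1/4)[1*(7)*conj(1) + 1*(-3)*conj(1) + 1*(3)*conj(1) + 1*(1)*conj(1)]
      = (1/4)[(7) + (-3) + (3) + (1)] = 8/4 = 2
  <chi_rho, chi_2> = (1/4)[1*(7)*conj(1) + 1*(-3)*conj(1) + 1*(3)*conj(-1) + 1*(1)*conj(-1)]
      = (1/4)[(7) + (-3) + (-3) + (-1)] = 0/4 = 0
  <chi_rho, chi_3> = (1/4)[1*(7)*conj(1) + 1*(-3)*conj(-1) + 1*(3)*conj(1) + 1*(1)*conj(-1)]
      = (1/4)[(7) + (3) + (3) + (-1)] = 12/4 = 3
  <chi_rho, chi_4> = (1/4)[1*(7)*conj(1) + 1*(-3)*conj(-1) + 1*(3)*conj(-1) + 1*(1)*conj(1)]
      = (1/4)[(7) + (3) + (-3) + (1)] = 8/4 = 2
Dimension check: dim(rho) = sum (mult * dim) = 2*1 + 0*1 + 3*1 + 2*1 = 7 = chi_rho(e) = 7.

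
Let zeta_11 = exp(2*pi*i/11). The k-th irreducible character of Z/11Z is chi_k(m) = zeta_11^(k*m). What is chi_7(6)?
chi_7(6) = zeta_11^42 = exp(-4*I*pi/11)

Argument: chi_7(6) = zeta_11^(7*6) = zeta_11^42. Since zeta_11^11 = 1, this equals zeta_11^9 = exp(2*pi*i*9/11) = exp(-4*I*pi/11).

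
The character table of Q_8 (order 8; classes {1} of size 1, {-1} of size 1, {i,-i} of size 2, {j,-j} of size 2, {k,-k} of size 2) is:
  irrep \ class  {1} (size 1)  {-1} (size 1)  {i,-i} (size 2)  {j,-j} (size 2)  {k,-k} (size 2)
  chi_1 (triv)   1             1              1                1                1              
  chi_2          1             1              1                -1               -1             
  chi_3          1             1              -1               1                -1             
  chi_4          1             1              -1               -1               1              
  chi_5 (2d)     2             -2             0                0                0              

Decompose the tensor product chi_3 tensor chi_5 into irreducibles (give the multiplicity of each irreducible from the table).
chi_3 tensor chi_5 = chi_5 (all other irreducibles have multiplicity 0).

Explanation: The character of a tensor product is the pointwise product (chi_3 * chi_5)(C) = chi_3(C) * chi_5(C):
  {1}: (1)*(2), {-1}: (1)*(-2), {i,-i}: (-1)*(0), {j,-j}: (1)*(0), {k,-k}: (-1)*(0)
so (chi_3 * chi_5) takes values
  {1} -> 2, {-1} -> -2, {i,-i} -> 0, {j,-j} -> 0, {k,-k} -> 0.
Now take the inner product of this character with each irreducible chi from the table, <chi_3*chi_5, chi> = (1/8) sum_C |C| (chi_3*chi_5)(C) conj(chi(C)):
  <chi_3*chi_5, chi_1> = (1/8)[1*(2)*conj(1) + 1*(-2)*conj(1) + 2*(0)*conj(1) + 2*(0)*conj(1) + 2*(0)*conj(1)]
      = (1/8)[(2) + (-2) + (0) + (0) + (0)] = 0/8 = 0
  <chi_3*chi_5, chi_2> = (1/8)[1*(2)*conj(1) + 1*(-2)*conj(1) + 2*(0)*conj(1) + 2*(0)*conj(-1) + 2*(0)*conj(-1)]
      = (1/8)[(2) + (-2) + (0) + (0) + (0)] = 0/8 = 0
  <chi_3*chi_5, chi_3> = (1/8)[1*(2)*conj(1) + 1*(-2)*conj(1) + 2*(0)*conj(-1) + 2*(0)*conj(1) + 2*(0)*conj(-1)]
      = (1/8)[(2) + (-2) + (0) + (0) + (0)] = 0/8 = 0
  <chi_3*chi_5, chi_4> = (1/8)[1*(2)*conj(1) + 1*(-2)*conj(1) + 2*(0)*conj(-1) + 2*(0)*conj(-1) + 2*(0)*conj(1)]
      = (1/8)[(2) + (-2) + (0) + (0) + (0)] = 0/8 = 0
  <chi_3*chi_5, chi_5> = (1/8)[1*(2)*conj(2) + 1*(-2)*conj(-2) + 2*(0)*conj(0) + 2*(0)*conj(0) + 2*(0)*conj(0)]
      = (1/8)[(4) + (4) + (0) + (0) + (0)] = 8/8 = 1
Hence the multiplicities are chi_5: 1. Dimension check: dim(chi_3)*dim(chi_5) = 1*2 = 2 and sum (mult * dim) = 1*2 = 2.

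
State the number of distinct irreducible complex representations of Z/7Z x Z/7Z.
49

Solution. The number of irreducible complex representations of a finite group equals its number of conjugacy classes. Z/7Z x Z/7Z is abelian of order 49, so every element is its own conjugacy class: 49 classes, so Z/7Z x Z/7Z (order 49) has exactly 49 irreducible complex representations.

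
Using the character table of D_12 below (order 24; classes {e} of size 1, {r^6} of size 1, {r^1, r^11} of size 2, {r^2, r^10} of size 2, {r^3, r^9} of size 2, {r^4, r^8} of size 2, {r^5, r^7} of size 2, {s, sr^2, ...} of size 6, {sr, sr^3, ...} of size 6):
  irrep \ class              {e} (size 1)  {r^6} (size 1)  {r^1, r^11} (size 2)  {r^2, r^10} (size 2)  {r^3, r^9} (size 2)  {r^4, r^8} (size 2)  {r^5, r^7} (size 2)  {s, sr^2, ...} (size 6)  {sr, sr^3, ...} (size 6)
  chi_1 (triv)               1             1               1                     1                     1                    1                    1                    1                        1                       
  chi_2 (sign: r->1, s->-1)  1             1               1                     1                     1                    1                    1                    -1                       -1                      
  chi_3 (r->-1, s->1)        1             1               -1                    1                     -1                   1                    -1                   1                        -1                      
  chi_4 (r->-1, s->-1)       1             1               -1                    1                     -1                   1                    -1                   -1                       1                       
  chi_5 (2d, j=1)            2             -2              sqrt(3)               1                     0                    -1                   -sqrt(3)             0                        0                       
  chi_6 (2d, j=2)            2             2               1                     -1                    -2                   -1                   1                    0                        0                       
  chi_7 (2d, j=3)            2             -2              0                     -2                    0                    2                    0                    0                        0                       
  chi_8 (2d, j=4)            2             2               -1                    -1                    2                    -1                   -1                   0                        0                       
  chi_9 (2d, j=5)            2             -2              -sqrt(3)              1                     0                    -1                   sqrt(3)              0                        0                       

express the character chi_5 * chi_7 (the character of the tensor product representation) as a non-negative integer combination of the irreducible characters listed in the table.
chi_5 tensor chi_7 = chi_6 + chi_8 (all other irreducibles have multiplicity 0).

Working: The character of a tensor product is the pointwise product (chi_5 * chi_7)(C) = chi_5(C) * chi_7(C):
  {e}: (2)*(2), {r^6}: (-2)*(-2), {r^1, r^11}: (sqrt(3))*(0), {r^2, r^10}: (1)*(-2), {r^3, r^9}: (0)*(0), {r^4, r^8}: (-1)*(2), {r^5, r^7}: (-sqrt(3))*(0), {s, sr^2, ...}: (0)*(0), {sr, sr^3, ...}: (0)*(0)
so (chi_5 * chi_7) takes values
  {e} -> 4, {r^6} -> 4, {r^1, r^11} -> 0, {r^2, r^10} -> -2, {r^3, r^9} -> 0, {r^4, r^8} -> -2, {r^5, r^7} -> 0, {s, sr^2, ...} -> 0, {sr, sr^3, ...} -> 0.
Now take the inner product of this character with each irreducible chi from the table, <chi_5*chi_7, chi> = (1/24) sum_C |C| (chi_5*chi_7)(C) conj(chi(C)):
  <chi_5*chi_7, chi_1> = (1/24)[1*(4)*conj(1) + 1*(4)*conj(1) + 2*(0)*conj(1) + 2*(-2)*conj(1) + 2*(0)*conj(1) + 2*(-2)*conj(1) + 2*(0)*conj(1) + 6*(0)*conj(1) + 6*(0)*conj(1)]
      = (1/24)[(4) + (4) + (0) + (-4) + (0) + (-4) + (0) + (0) + (0)] = 0/24 = 0
  <chi_5*chi_7, chi_2> = (1/24)[1*(4)*conj(1) + 1*(4)*conj(1) + 2*(0)*conj(1) + 2*(-2)*conj(1) + 2*(0)*conj(1) + 2*(-2)*conj(1) + 2*(0)*conj(1) + 6*(0)*conj(-1) + 6*(0)*conj(-1)]
      = (1/24)[(4) + (4) + (0) + (-4) + (0) + (-4) + (0) + (0) + (0)] = 0/24 = 0
  <chi_5*chi_7, chi_3> = (1/24)[1*(4)*conj(1) + 1*(4)*conj(1) + 2*(0)*conj(-1) + 2*(-2)*conj(1) + 2*(0)*conj(-1) + 2*(-2)*conj(1) + 2*(0)*conj(-1) + 6*(0)*conj(1) + 6*(0)*conj(-1)]
      = (1/24)[(4) + (4) + (0) + (-4) + (0) + (-4) + (0) + (0) + (0)] = 0/24 = 0
  <chi_5*chi_7, chi_4> = (1/24)[1*(4)*conj(1) + 1*(4)*conj(1) + 2*(0)*conj(-1) + 2*(-2)*conj(1) + 2*(0)*conj(-1) + 2*(-2)*conj(1) + 2*(0)*conj(-1) + 6*(0)*conj(-1) + 6*(0)*conj(1)]
      = (1/24)[(4) + (4) + (0) + (-4) + (0) + (-4) + (0) + (0) + (0)] = 0/24 = 0
  <chi_5*chi_7, chi_5> = (1/24)[1*(4)*conj(2) + 1*(4)*conj(-2) + 2*(0)*conj(sqrt(3)) + 2*(-2)*conj(1) + 2*(0)*conj(0) + 2*(-2)*conj(-1) + 2*(0)*conj(-sqrt(3)) + 6*(0)*conj(0) + 6*(0)*conj(0)]
      = (1/24)[(8) + (-8) + (0) + (-4) + (0) + (4) + (0) + (0) + (0)] = 0/24 = 0
  <chi_5*chi_7, chi_6> = (1/24)[1*(4)*conj(2) + 1*(4)*conj(2) + 2*(0)*conj(1) + 2*(-2)*conj(-1) + 2*(0)*conj(-2) + 2*(-2)*conj(-1) + 2*(0)*conj(1) + 6*(0)*conj(0) + 6*(0)*conj(0)]
      = (1/24)[(8) + (8) + (0) + (4) + (0) + (4) + (0) + (0) + (0)] = 24/24 = 1
  <chi_5*chi_7, chi_7> = (1/24)[1*(4)*conj(2) + 1*(4)*conj(-2) + 2*(0)*conj(0) + 2*(-2)*conj(-2) + 2*(0)*conj(0) + 2*(-2)*conj(2) + 2*(0)*conj(0) + 6*(0)*conj(0) + 6*(0)*conj(0)]
      = (1/24)[(8) + (-8) + (0) + (8) + (0) + (-8) + (0) + (0) + (0)] = 0/24 = 0
  <chi_5*chi_7, chi_8> = (1/24)[1*(4)*conj(2) + 1*(4)*conj(2) + 2*(0)*conj(-1) + 2*(-2)*conj(-1) + 2*(0)*conj(2) + 2*(-2)*conj(-1) + 2*(0)*conj(-1) + 6*(0)*conj(0) + 6*(0)*conj(0)]
      = (1/24)[(8) + (8) + (0) + (4) + (0) + (4) + (0) + (0) + (0)] = 24/24 = 1
  <chi_5*chi_7, chi_9> = (1/24)[1*(4)*conj(2) + 1*(4)*conj(-2) + 2*(0)*conj(-sqrt(3)) + 2*(-2)*conj(1) + 2*(0)*conj(0) + 2*(-2)*conj(-1) + 2*(0)*conj(sqrt(3)) + 6*(0)*conj(0) + 6*(0)*conj(0)]
      = (1/24)[(8) + (-8) + (0) + (-4) + (0) + (4) + (0) + (0) + (0)] = 0/24 = 0
Hence the multiplicities are chi_6: 1, chi_8: 1. Dimension check: dim(chi_5)*dim(chi_7) = 2*2 = 4 and sum (mult * dim) = 1*2 + 1*2 = 4.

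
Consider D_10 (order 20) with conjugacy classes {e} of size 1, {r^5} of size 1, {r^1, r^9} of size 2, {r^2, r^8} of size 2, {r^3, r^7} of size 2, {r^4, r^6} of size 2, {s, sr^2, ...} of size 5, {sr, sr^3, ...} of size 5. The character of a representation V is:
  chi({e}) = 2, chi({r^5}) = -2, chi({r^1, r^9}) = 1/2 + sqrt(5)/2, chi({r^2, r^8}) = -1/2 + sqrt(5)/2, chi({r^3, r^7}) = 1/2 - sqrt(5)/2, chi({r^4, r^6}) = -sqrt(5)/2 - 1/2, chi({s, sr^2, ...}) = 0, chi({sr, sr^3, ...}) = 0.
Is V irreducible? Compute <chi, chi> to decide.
Irreducible: <chi, chi> = 1.

Details: <chi, chi> = (1/|G|) sum_C |C| * |chi(C)|^2 = (1/20)[1*|2|^2 + 1*|-2|^2 + 2*|1/2 + sqrt(5)/2|^2 + 2*|-1/2 + sqrt(5)/2|^2 + 2*|1/2 - sqrt(5)/2|^2 + 2*|-sqrt(5)/2 - 1/2|^2 + 5*|0|^2 + 5*|0|^2]
  = (1/20)[(4) + (4) + (sqrt(5) + 3) + (3 - sqrt(5)) + (3 - sqrt(5)) + (sqrt(5) + 3) + (0) + (0)] = 20/20 = 1.
A character is irreducible iff <chi, chi> = 1, so this representation is irreducible.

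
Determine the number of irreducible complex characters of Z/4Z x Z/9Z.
36

Solution. The number of irreducible complex representations of a finite group equals its number of conjugacy classes. Z/4Z x Z/9Z is abelian of order 36, so every element is its own conjugacy class: 36 classes, so Z/4Z x Z/9Z (order 36) has exactly 36 irreducible complex representations.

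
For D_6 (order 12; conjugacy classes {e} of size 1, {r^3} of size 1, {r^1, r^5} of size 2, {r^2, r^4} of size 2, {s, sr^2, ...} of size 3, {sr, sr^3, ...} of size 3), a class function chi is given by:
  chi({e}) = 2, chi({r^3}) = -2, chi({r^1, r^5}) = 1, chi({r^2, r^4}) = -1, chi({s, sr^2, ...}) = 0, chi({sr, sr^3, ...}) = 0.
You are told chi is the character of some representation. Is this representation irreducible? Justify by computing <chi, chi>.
Irreducible: <chi, chi> = 1.

Justification: <chi, chi> = (1/|G|) sum_C |C| * |chi(C)|^2 = (1/12)[1*|2|^2 + 1*|-2|^2 + 2*|1|^2 + 2*|-1|^2 + 3*|0|^2 + 3*|0|^2]
  = (1/12)[(4) + (4) + (2) + (2) + (0) + (0)] = 12/12 = 1.
A character is irreducible iff <chi, chi> = 1, so this representation is irreducible.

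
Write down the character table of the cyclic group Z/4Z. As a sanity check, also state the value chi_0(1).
Character table of Z/4Z (irreps indexed chi_0,...,chi_3 with chi_k(m) = zeta_4^(k*m), zeta_4 = exp(2*pi*i/4)):
  irrep \ class  {0} (size 1)  {1} (size 1)  {2} (size 1)  {3} (size 1)
  chi_0          1             1             1             1           
  chi_1          1             I             -1            -I          
  chi_2          1             -1            1             -1          
  chi_3          1             -I            -1            I           

Spot check: chi_0(1) = zeta_4^(0*1) = zeta_4^0 = 1.

Details: Z/4Z is abelian, so all 4 irreducible complex representations are 1-dimensional. They are given by chi_k(m) = zeta_4^(k*m) for k = 0,...,3. Row orthogonality: sum_m chi_k(m) conj(chi_l(m)) = 4 * [k = l].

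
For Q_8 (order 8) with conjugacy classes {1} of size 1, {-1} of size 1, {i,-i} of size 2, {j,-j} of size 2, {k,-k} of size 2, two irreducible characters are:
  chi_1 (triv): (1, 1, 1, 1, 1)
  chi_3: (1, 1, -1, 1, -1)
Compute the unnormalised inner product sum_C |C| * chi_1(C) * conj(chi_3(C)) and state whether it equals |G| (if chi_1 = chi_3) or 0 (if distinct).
Sum = 0; so <chi_1, chi_3> = 0 (distinct irreducibles are orthogonal).

Compute term by term over conjugacy classes (|C| * chi_1(C) * conj(chi_3(C))):
  1*(1)*conj(1) + 1*(1)*conj(1) + 2*(1)*conj(-1) + 2*(1)*conj(1) + 2*(1)*conj(-1)
  = (1) + (1) + (-2) + (2) + (-2)
  = 0.
Dividing by |G| = 8 gives 0/8 = 0, matching the row-orthogonality relation <chi_1, chi_3> = [chi_1 = chi_3].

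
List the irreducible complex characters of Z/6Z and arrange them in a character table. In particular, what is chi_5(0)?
Character table of Z/6Z (irreps indexed chi_0,...,chi_5 with chi_k(m) = zeta_6^(k*m), zeta_6 = exp(2*pi*i/6)):
  irrep \ class  {0} (size 1)  {1} (size 1)    {2} (size 1)    {3} (size 1)  {4} (size 1)    {5} (size 1)  
  chi_0          1             1               1               1             1               1             
  chi_1          1             exp(I*pi/3)     exp(2*I*pi/3)   -1            exp(-2*I*pi/3)  exp(-I*pi/3)  
  chi_2          1             exp(2*I*pi/3)   exp(-2*I*pi/3)  1             exp(2*I*pi/3)   exp(-2*I*pi/3)
  chi_3          1             -1              1               -1            1               -1            
  chi_4          1             exp(-2*I*pi/3)  exp(2*I*pi/3)   1             exp(-2*I*pi/3)  exp(2*I*pi/3) 
  chi_5          1             exp(-I*pi/3)    exp(-2*I*pi/3)  -1            exp(2*I*pi/3)   exp(I*pi/3)   

Spot check: chi_5(0) = zeta_6^(5*0) = zeta_6^0 = 1.

Explanation: Z/6Z is abelian, so all 6 irreducible complex representations are 1-dimensional. They are given by chi_k(m) = zeta_6^(k*m) for k = 0,...,5. Row orthogonality: sum_m chi_k(m) conj(chi_l(m)) = 6 * [k = l].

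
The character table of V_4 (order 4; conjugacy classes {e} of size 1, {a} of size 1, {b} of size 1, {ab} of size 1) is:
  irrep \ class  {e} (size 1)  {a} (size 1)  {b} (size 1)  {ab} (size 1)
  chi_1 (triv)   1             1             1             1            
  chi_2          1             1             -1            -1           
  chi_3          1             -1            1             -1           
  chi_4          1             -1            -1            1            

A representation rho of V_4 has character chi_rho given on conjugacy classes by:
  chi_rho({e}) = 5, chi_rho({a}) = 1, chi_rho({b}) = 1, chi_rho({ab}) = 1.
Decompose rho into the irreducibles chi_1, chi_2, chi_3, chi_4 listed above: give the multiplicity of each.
Multiplicities: chi_1: 2, chi_2: 1, chi_3: 1, chi_4: 1.

Use <chi_rho, chi> = (1/|G|) sum_C |C| * chi_rho(C) * conj(chi(C)) with |G| = 4 for each irreducible chi in the table:
  <chi_rho, chi_1> = (1/4)[1*(5)*conj(1) + 1*(1)*conj(1) + 1*(1)*conj(1) + 1*(1)*conj(1)]
      = (1/4)[(5) + (1) + (1) + (1)] = 8/4 = 2
  <chi_rho, chi_2> = (1/4)[1*(5)*conj(1) + 1*(1)*conj(1) + 1*(1)*conj(-1) + 1*(1)*conj(-1)]
      = (1/4)[(5) + (1) + (-1) + (-1)] = 4/4 = 1
  <chi_rho, chi_3> = (1/4)[1*(5)*conj(1) + 1*(1)*conj(-1) + 1*(1)*conj(1) + 1*(1)*conj(-1)]
      = (1/4)[(5) + (-1) + (1) + (-1)] = 4/4 = 1
  <chi_rho, chi_4> = (1/4)[1*(5)*conj(1) + 1*(1)*conj(-1) + 1*(1)*conj(-1) + 1*(1)*conj(1)]
      = (1/4)[(5) + (-1) + (-1) + (1)] = 4/4 = 1
Dimension check: dim(rho) = sum (mult * dim) = 2*1 + 1*1 + 1*1 + 1*1 = 5 = chi_rho(e) = 5.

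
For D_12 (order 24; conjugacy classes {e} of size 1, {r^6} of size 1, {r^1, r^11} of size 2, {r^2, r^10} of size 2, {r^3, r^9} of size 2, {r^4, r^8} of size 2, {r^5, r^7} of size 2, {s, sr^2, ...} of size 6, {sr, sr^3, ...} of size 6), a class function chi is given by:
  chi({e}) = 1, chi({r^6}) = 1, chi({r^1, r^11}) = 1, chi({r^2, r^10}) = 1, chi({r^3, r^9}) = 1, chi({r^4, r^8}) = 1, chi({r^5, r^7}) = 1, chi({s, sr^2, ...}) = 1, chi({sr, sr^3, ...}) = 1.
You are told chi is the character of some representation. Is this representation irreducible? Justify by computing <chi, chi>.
Irreducible: <chi, chi> = 1.

Working: <chi, chi> = (1/|G|) sum_C |C| * |chi(C)|^2 = (1/24)[1*|1|^2 + 1*|1|^2 + 2*|1|^2 + 2*|1|^2 + 2*|1|^2 + 2*|1|^2 + 2*|1|^2 + 6*|1|^2 + 6*|1|^2]
  = (1/24)[(1) + (1) + (2) + (2) + (2) + (2) + (2) + (6) + (6)] = 24/24 = 1.
A character is irreducible iff <chi, chi> = 1, so this representation is irreducible.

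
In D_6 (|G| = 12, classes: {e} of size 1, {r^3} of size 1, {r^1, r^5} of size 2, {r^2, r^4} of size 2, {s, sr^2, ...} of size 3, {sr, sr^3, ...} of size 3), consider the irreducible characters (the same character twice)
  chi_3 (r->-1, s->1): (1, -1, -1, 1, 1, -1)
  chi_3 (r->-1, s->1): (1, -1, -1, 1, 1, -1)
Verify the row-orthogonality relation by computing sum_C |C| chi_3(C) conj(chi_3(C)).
Sum = 12 = |G| = 12; so <chi_3, chi_3> = 1 (norm-1 confirms irreducibility).

Derivation: Compute term by term over conjugacy classes (|C| * chi_3(C) * conj(chi_3(C))):
  1*(1)*conj(1) + 1*(-1)*conj(-1) + 2*(-1)*conj(-1) + 2*(1)*conj(1) + 3*(1)*conj(1) + 3*(-1)*conj(-1)
  = (1) + (1) + (2) + (2) + (3) + (3)
  = 12.
Dividing by |G| = 12 gives 12/12 = 1, matching the row-orthogonality relation <chi_3, chi_3> = [chi_3 = chi_3].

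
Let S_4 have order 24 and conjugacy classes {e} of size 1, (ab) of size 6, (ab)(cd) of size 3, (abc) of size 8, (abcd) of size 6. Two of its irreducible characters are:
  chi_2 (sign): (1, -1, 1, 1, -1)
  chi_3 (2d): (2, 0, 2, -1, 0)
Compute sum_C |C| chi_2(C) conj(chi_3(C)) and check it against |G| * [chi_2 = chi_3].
Sum = 0; so <chi_2, chi_3> = 0 (distinct irreducibles are orthogonal).

Justification: Compute term by term over conjugacy classes (|C| * chi_2(C) * conj(chi_3(C))):
  1*(1)*conj(2) + 6*(-1)*conj(0) + 3*(1)*conj(2) + 8*(1)*conj(-1) + 6*(-1)*conj(0)
  = (2) + (0) + (6) + (-8) + (0)
  = 0.
Dividing by |G| = 24 gives 0/24 = 0, matching the row-orthogonality relation <chi_2, chi_3> = [chi_2 = chi_3].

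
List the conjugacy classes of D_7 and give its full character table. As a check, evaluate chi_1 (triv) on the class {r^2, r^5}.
Conjugacy classes: {e} of size 1, {r^1, r^6} of size 2, {r^2, r^5} of size 2, {r^3, r^4} of size 2, {s, sr, ..., sr^6} of size 7.
Character table:
  irrep \ class              {e} (size 1)  {r^1, r^6} (size 2)  {r^2, r^5} (size 2)  {r^3, r^4} (size 2)  {s, sr, ..., sr^6} (size 7)
  chi_1 (triv)               1             1                    1                    1                    1                          
  chi_2 (sign: r->1, s->-1)  1             1                    1                    1                    -1                         
  chi_3 (2d, j=1)            2             2*cos(2*pi/7)        -2*cos(3*pi/7)       -2*cos(pi/7)         0                          
  chi_4 (2d, j=2)            2             -2*cos(3*pi/7)       -2*cos(pi/7)         2*cos(2*pi/7)        0                          
  chi_5 (2d, j=3)            2             -2*cos(pi/7)         2*cos(2*pi/7)        -2*cos(3*pi/7)       0                          

Spot check: chi_1 (triv) on {r^2, r^5} = 1.

D_7 has order 2*7 = 14 with 5 conjugacy classes, hence 5 irreducibles. Sum of squared dims 1 + 1 + 4 + 4 + 4 = 14 = |G|. Linear characters come from the abelianisation; the 2-dimensional irreps have character r^k -> 2*cos(2*pi*j*k/7), reflections -> 0.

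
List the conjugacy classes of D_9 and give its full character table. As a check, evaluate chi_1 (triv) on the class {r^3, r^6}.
Conjugacy classes: {e} of size 1, {r^1, r^8} of size 2, {r^2, r^7} of size 2, {r^3, r^6} of size 2, {r^4, r^5} of size 2, {s, sr, ..., sr^8} of size 9.
Character table:
  irrep \ class              {e} (size 1)  {r^1, r^8} (size 2)  {r^2, r^7} (size 2)  {r^3, r^6} (size 2)  {r^4, r^5} (size 2)  {s, sr, ..., sr^8} (size 9)
  chi_1 (triv)               1             1                    1                    1                    1                    1                          
  chi_2 (sign: r->1, s->-1)  1             1                    1                    1                    1                    -1                         
  chi_3 (2d, j=1)            2             2*cos(2*pi/9)        2*cos(4*pi/9)        -1                   -2*cos(pi/9)         0                          
  chi_4 (2d, j=2)            2             2*cos(4*pi/9)        -2*cos(pi/9)         -1                   2*cos(2*pi/9)        0                          
  chi_5 (2d, j=3)            2             -1                   -1                   2                    -1                   0                          
  chi_6 (2d, j=4)            2             -2*cos(pi/9)         2*cos(2*pi/9)        -1                   2*cos(4*pi/9)        0                          

Spot check: chi_1 (triv) on {r^3, r^6} = 1.

Justification: D_9 has order 2*9 = 18 with 6 conjugacy classes, hence 6 irreducibles. Sum of squared dims 1 + 1 + 4 + 4 + 4 + 4 = 18 = |G|. Linear characters come from the abelianisation; the 2-dimensional irreps have character r^k -> 2*cos(2*pi*j*k/9), reflections -> 0.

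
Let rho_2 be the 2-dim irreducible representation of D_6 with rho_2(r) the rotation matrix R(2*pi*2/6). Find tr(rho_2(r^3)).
chi_{rho_2}(r^3) = 2*cos(2*pi*2*3/6) = 2

Reasoning: rho_2(r^3) is rotation by angle 2*pi*2*3/6, whose trace is 2*cos(2*pi*2*3/6) = 2.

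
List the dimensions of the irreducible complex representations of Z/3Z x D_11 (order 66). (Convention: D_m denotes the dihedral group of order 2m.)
Dimensions: 1, 1, 1, 1, 1, 1, 2, 2, 2, 2, 2, 2, 2, 2, 2, 2, 2, 2, 2, 2, 2

Proof sketch: There are 21 irreducibles (= number of conjugacy classes). Their dimensions d_i satisfy sum d_i^2 = |G| = 66: 1 + 1 + 1 + 1 + 1 + 1 + 4 + 4 + 4 + 4 + 4 + 4 + 4 + 4 + 4 + 4 + 4 + 4 + 4 + 4 + 4 = 66. (For the product with Z/3Z: each of the 3 1-dim characters of Z/3Z tensors with each irrep of D_11, giving 3 copies of each D_11-dimension.)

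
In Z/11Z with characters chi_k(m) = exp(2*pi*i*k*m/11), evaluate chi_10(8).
chi_10(8) = zeta_11^80 = exp(6*I*pi/11)

Explanation: chi_10(8) = zeta_11^(10*8) = zeta_11^80. Since zeta_11^11 = 1, this equals zeta_11^3 = exp(2*pi*i*3/11) = exp(6*I*pi/11).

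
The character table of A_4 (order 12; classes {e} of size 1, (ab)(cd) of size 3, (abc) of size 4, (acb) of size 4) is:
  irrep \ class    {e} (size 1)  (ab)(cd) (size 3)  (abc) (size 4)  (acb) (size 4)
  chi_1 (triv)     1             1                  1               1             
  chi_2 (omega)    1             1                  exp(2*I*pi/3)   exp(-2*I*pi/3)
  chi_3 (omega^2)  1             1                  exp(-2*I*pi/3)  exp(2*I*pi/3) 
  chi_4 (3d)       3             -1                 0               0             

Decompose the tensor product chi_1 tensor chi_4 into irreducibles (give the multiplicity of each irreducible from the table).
chi_1 tensor chi_4 = chi_4 (all other irreducibles have multiplicity 0).

The character of a tensor product is the pointwise product (chi_1 * chi_4)(C) = chi_1(C) * chi_4(C):
  {e}: (1)*(3), (ab)(cd): (1)*(-1), (abc): (1)*(0), (acb): (1)*(0)
so (chi_1 * chi_4) takes values
  {e} -> 3, (ab)(cd) -> -1, (abc) -> 0, (acb) -> 0.
Now take the inner product of this character with each irreducible chi from the table, <chi_1*chi_4, chi> = (1/12) sum_C |C| (chi_1*chi_4)(C) conj(chi(C)):
  <chi_1*chi_4, chi_1> = (1/12)[1*(3)*conj(1) + 3*(-1)*conj(1) + 4*(0)*conj(1) + 4*(0)*conj(1)]
      = (1/12)[(3) + (-3) + (0) + (0)] = 0/12 = 0
  <chi_1*chi_4, chi_2> = (1/12)[1*(3)*conj(1) + 3*(-1)*conj(1) + 4*(0)*conj(exp(2*I*pi/3)) + 4*(0)*conj(exp(-2*I*pi/3))]
      = (1/12)[(3) + (-3) + (0) + (0)] = 0/12 = 0
  <chi_1*chi_4, chi_3> = (1/12)[1*(3)*conj(1) + 3*(-1)*conj(1) + 4*(0)*conj(exp(-2*I*pi/3)) + 4*(0)*conj(exp(2*I*pi/3))]
      = (1/12)[(3) + (-3) + (0) + (0)] = 0/12 = 0
  <chi_1*chi_4, chi_4> = (1/12)[1*(3)*conj(3) + 3*(-1)*conj(-1) + 4*(0)*conj(0) + 4*(0)*conj(0)]
      = (1/12)[(9) + (3) + (0) + (0)] = 12/12 = 1
(Exp terms are combined using exp(i*s)*conj(exp(i*t)) = exp(i*(s-t)), and sums of them are collapsed using the identity that for every m > 1 the m distinct m-th roots of unity sum to 0, e.g. 1 + exp(2*I*pi/3) + exp(-2*I*pi/3) = 0.)
Hence the multiplicities are chi_4: 1. Dimension check: dim(chi_1)*dim(chi_4) = 1*3 = 3 and sum (mult * dim) = 1*3 = 3.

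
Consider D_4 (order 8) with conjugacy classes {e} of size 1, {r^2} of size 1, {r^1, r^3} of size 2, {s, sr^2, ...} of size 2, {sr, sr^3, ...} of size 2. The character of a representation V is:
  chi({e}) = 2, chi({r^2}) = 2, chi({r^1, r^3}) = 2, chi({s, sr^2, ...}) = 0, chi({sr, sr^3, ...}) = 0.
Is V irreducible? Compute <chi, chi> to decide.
Not irreducible (reducible): <chi, chi> = 2 > 1.

Justification: <chi, chi> = (1/|G|) sum_C |C| * |chi(C)|^2 = (1/8)[1*|2|^2 + 1*|2|^2 + 2*|2|^2 + 2*|0|^2 + 2*|0|^2]
  = (1/8)[(4) + (4) + (8) + (0) + (0)] = 16/8 = 2.
A character is irreducible iff <chi, chi> = 1, so this representation is reducible.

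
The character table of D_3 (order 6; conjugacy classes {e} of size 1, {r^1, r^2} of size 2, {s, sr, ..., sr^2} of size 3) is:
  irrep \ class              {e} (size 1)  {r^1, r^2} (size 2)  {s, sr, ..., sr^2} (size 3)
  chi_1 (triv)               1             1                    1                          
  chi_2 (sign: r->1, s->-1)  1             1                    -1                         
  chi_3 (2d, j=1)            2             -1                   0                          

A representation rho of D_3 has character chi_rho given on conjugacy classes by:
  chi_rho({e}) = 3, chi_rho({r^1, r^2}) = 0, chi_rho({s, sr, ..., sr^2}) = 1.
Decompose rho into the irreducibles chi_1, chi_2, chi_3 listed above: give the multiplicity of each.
Multiplicities: chi_1: 1, chi_2: 0, chi_3: 1.

Reasoning: Use <chi_rho, chi> = (1/|G|) sum_C |C| * chi_rho(C) * conj(chi(C)) with |G| = 6 for each irreducible chi in the table:
  <chi_rho, chi_1> = (1/6)[1*(3)*conj(1) + 2*(0)*conj(1) + 3*(1)*conj(1)]
      = (1/6)[(3) + (0) + (3)] = 6/6 = 1
  <chi_rho, chi_2> = (1/6)[1*(3)*conj(1) + 2*(0)*conj(1) + 3*(1)*conj(-1)]
      = (1/6)[(3) + (0) + (-3)] = 0/6 = 0
  <chi_rho, chi_3> = (1/6)[1*(3)*conj(2) + 2*(0)*conj(-1) + 3*(1)*conj(0)]
      = (1/6)[(6) + (0) + (0)] = 6/6 = 1
Dimension check: dim(rho) = sum (mult * dim) = 1*1 + 0*1 + 1*2 = 3 = chi_rho(e) = 3.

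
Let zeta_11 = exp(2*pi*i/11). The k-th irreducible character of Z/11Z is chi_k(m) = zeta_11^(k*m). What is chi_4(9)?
chi_4(9) = zeta_11^36 = exp(6*I*pi/11)

Why: chi_4(9) = zeta_11^(4*9) = zeta_11^36. Since zeta_11^11 = 1, this equals zeta_11^3 = exp(2*pi*i*3/11) = exp(6*I*pi/11).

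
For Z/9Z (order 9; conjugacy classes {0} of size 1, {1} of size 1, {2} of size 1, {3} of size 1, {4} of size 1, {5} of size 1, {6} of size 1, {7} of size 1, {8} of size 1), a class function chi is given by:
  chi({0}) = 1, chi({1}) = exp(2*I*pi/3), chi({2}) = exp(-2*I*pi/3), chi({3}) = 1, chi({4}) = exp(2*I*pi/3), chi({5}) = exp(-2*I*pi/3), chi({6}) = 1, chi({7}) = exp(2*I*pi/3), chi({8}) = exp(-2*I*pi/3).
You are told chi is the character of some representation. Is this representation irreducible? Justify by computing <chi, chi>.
Irreducible: <chi, chi> = 1.

Working: <chi, chi> = (1/|G|) sum_C |C| * |chi(C)|^2 = (1/9)[1*|1|^2 + 1*|exp(2*I*pi/3)|^2 + 1*|exp(-2*I*pi/3)|^2 + 1*|1|^2 + 1*|exp(2*I*pi/3)|^2 + 1*|exp(-2*I*pi/3)|^2 + 1*|1|^2 + 1*|exp(2*I*pi/3)|^2 + 1*|exp(-2*I*pi/3)|^2]
  = (1/9)[(1) + (1) + (1) + (1) + (1) + (1) + (1) + (1) + (1)] = 9/9 = 1.
(Exp terms are combined using exp(i*s)*conj(exp(i*t)) = exp(i*(s-t)), and sums of them are collapsed using the identity that for every m > 1 the m distinct m-th roots of unity sum to 0, e.g. 1 + exp(2*I*pi/3) + exp(-2*I*pi/3) = 0.)
A character is irreducible iff <chi, chi> = 1, so this representation is irreducible.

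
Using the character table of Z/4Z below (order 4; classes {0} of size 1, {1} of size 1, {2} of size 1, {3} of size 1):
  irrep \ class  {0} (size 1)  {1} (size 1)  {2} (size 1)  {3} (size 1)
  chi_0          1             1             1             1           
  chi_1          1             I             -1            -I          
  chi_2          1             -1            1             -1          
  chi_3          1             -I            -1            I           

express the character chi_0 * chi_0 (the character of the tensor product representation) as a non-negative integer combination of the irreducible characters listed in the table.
chi_0 tensor chi_0 = chi_0 (all other irreducibles have multiplicity 0).

Solution. The character of a tensor product is the pointwise product (chi_0 * chi_0)(C) = chi_0(C) * chi_0(C):
  {0}: (1)*(1), {1}: (1)*(1), {2}: (1)*(1), {3}: (1)*(1)
so (chi_0 * chi_0) takes values
  {0} -> 1, {1} -> 1, {2} -> 1, {3} -> 1.
Now take the inner product of this character with each irreducible chi from the table, <chi_0*chi_0, chi> = (1/4) sum_C |C| (chi_0*chi_0)(C) conj(chi(C)):
  <chi_0*chi_0, chi_0> = (1/4)[1*(1)*conj(1) + 1*(1)*conj(1) + 1*(1)*conj(1) + 1*(1)*conj(1)]
      = (1/4)[(1) + (1) + (1) + (1)] = 4/4 = 1
  <chi_0*chi_0, chi_1> = (1/4)[1*(1)*conj(1) + 1*(1)*conj(I) + 1*(1)*conj(-1) + 1*(1)*conj(-I)]
      = (1/4)[(1) + (-I) + (-1) + (I)] = 0/4 = 0
  <chi_0*chi_0, chi_2> = (1/4)[1*(1)*conj(1) + 1*(1)*conj(-1) + 1*(1)*conj(1) + 1*(1)*conj(-1)]
      = (1/4)[(1) + (-1) + (1) + (-1)] = 0/4 = 0
  <chi_0*chi_0, chi_3> = (1/4)[1*(1)*conj(1) + 1*(1)*conj(-I) + 1*(1)*conj(-1) + 1*(1)*conj(I)]
      = (1/4)[(1) + (I) + (-1) + (-I)] = 0/4 = 0
(Exp terms are combined using exp(i*s)*conj(exp(i*t)) = exp(i*(s-t)), and sums of them are collapsed using the identity that for every m > 1 the m distinct m-th roots of unity sum to 0, e.g. 1 + exp(2*I*pi/3) + exp(-2*I*pi/3) = 0.)
Hence the multiplicities are chi_0: 1. Dimension check: dim(chi_0)*dim(chi_0) = 1*1 = 1 and sum (mult * dim) = 1*1 = 1.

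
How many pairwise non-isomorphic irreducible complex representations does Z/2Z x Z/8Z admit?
16

Working: The number of irreducible complex representations of a finite group equals its number of conjugacy classes. Z/2Z x Z/8Z is abelian of order 16, so every element is its own conjugacy class: 16 classes, so Z/2Z x Z/8Z (order 16) has exactly 16 irreducible complex representations.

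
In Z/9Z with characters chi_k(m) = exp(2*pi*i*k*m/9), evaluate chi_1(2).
chi_1(2) = zeta_9^2 = exp(4*I*pi/9)

Proof sketch: chi_1(2) = zeta_9^(1*2) = zeta_9^2. Since zeta_9^9 = 1, this equals zeta_9^2 = exp(2*pi*i*2/9) = exp(4*I*pi/9).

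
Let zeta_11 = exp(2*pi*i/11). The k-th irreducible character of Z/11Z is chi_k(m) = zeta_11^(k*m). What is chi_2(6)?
chi_2(6) = zeta_11^12 = exp(2*I*pi/11)

Reasoning: chi_2(6) = zeta_11^(2*6) = zeta_11^12. Since zeta_11^11 = 1, this equals zeta_11^1 = exp(2*pi*i*1/11) = exp(2*I*pi/11).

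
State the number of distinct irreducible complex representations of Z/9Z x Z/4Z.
36

Solution. The number of irreducible complex representations of a finite group equals its number of conjugacy classes. Z/9Z x Z/4Z is abelian of order 36, so every element is its own conjugacy class: 36 classes, so Z/9Z x Z/4Z (order 36) has exactly 36 irreducible complex representations.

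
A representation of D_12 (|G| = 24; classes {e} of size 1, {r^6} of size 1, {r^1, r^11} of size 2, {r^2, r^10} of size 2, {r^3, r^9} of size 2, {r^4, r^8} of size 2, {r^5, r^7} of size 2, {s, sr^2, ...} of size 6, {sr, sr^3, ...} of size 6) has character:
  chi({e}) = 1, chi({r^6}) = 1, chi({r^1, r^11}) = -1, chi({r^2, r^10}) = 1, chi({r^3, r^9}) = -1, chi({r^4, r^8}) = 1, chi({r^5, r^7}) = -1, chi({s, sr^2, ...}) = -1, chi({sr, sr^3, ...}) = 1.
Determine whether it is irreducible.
Irreducible: <chi, chi> = 1.

<chi, chi> = (1/|G|) sum_C |C| * |chi(C)|^2 = (1/24)[1*|1|^2 + 1*|1|^2 + 2*|-1|^2 + 2*|1|^2 + 2*|-1|^2 + 2*|1|^2 + 2*|-1|^2 + 6*|-1|^2 + 6*|1|^2]
  = (1/24)[(1) + (1) + (2) + (2) + (2) + (2) + (2) + (6) + (6)] = 24/24 = 1.
A character is irreducible iff <chi, chi> = 1, so this representation is irreducible.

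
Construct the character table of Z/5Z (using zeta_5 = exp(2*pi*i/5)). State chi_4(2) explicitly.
Character table of Z/5Z (irreps indexed chi_0,...,chi_4 with chi_k(m) = zeta_5^(k*m), zeta_5 = exp(2*pi*i/5)):
  irrep \ class  {0} (size 1)  {1} (size 1)    {2} (size 1)    {3} (size 1)    {4} (size 1)  
  chi_0          1             1               1               1               1             
  chi_1          1             exp(2*I*pi/5)   exp(4*I*pi/5)   exp(-4*I*pi/5)  exp(-2*I*pi/5)
  chi_2          1             exp(4*I*pi/5)   exp(-2*I*pi/5)  exp(2*I*pi/5)   exp(-4*I*pi/5)
  chi_3          1             exp(-4*I*pi/5)  exp(2*I*pi/5)   exp(-2*I*pi/5)  exp(4*I*pi/5) 
  chi_4          1             exp(-2*I*pi/5)  exp(-4*I*pi/5)  exp(4*I*pi/5)   exp(2*I*pi/5) 

Spot check: chi_4(2) = zeta_5^(4*2) = zeta_5^8 = exp(-4*I*pi/5).

Why: Z/5Z is abelian, so all 5 irreducible complex representations are 1-dimensional. They are given by chi_k(m) = zeta_5^(k*m) for k = 0,...,4. Row orthogonality: sum_m chi_k(m) conj(chi_l(m)) = 5 * [k = l].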